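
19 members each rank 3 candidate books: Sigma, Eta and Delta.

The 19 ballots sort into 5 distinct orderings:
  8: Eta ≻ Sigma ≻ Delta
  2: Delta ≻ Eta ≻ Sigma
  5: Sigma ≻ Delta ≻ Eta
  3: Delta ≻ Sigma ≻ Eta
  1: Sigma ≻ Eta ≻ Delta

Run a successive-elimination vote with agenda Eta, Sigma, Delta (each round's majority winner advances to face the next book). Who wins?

Delta

Round 1: Eta vs Sigma — 10–9, Eta advances.
Round 2: Eta vs Delta — 9–10, Delta advances.
The agenda winner is Delta.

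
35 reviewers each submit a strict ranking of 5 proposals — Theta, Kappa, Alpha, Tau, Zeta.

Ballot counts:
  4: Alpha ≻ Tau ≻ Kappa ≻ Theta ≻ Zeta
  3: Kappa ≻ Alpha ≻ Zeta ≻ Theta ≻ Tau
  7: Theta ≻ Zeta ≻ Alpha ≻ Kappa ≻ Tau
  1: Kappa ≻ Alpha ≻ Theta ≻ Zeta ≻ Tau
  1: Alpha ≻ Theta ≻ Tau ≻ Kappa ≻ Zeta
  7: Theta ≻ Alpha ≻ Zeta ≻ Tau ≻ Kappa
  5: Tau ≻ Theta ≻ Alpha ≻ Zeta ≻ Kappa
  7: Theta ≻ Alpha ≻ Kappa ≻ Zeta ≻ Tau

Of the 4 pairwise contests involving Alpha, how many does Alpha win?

3

Alpha against each rival (35 reviewers):
Alpha vs Theta: Theta wins 26–9.
Alpha vs Kappa: 31 to 4, Alpha.
Alpha vs Tau: Alpha, 30–5.
Alpha vs Zeta: Alpha preferred on 28 ballots; Alpha wins 28–7.
Alpha beats Kappa, Tau, Zeta; loses to Theta — 3 pairwise wins.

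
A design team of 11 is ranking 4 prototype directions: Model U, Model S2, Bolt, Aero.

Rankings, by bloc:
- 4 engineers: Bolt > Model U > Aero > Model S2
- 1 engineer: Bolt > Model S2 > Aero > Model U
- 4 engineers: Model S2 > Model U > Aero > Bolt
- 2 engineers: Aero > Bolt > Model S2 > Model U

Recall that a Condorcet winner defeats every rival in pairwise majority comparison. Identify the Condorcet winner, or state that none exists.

Pairwise majorities:
Model U vs Model S2: Model S2 wins 7–4.
Model U vs Bolt: Bolt wins 7–4.
Model U–Aero: Model U 8–3.
Model S2 vs Bolt: Bolt wins 7–4.
Model S2 vs Aero: Aero, 6–5.
Bolt vs Aero: 4+1 = 5 for Bolt, 6 for Aero — Aero by 6–5.
No design is unbeaten: Model U loses to Model S2; Model S2 loses to Bolt; Bolt loses to Aero; Aero loses to Model U. In particular Model U > Aero > Model S2 > Model U is a majority cycle — no Condorcet winner exists.

none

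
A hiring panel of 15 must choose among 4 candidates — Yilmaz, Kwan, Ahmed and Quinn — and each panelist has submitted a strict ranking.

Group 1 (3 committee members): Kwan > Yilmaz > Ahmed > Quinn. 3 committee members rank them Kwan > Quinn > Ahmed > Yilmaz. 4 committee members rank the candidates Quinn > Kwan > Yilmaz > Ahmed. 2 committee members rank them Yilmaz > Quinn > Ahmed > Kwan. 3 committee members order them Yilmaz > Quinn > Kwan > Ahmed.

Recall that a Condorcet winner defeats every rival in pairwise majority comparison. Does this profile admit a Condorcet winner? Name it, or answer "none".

none

Head-to-head results (15 committee members):
Yilmaz vs Kwan: Kwan, 10–5.
Yilmaz–Ahmed: Yilmaz 12–3.
Yilmaz–Quinn: Yilmaz 8–7.
Kwan–Ahmed: Kwan 13–2.
Kwan vs Quinn: Quinn, 9–6.
Ahmed vs Quinn: Quinn wins 12–3.
Each candidate drops at least one matchup (Yilmaz loses to Kwan; Kwan loses to Quinn; Ahmed loses to Yilmaz; Quinn loses to Yilmaz); the cycle Yilmaz → Quinn → Kwan → Yilmaz rules out a Condorcet winner.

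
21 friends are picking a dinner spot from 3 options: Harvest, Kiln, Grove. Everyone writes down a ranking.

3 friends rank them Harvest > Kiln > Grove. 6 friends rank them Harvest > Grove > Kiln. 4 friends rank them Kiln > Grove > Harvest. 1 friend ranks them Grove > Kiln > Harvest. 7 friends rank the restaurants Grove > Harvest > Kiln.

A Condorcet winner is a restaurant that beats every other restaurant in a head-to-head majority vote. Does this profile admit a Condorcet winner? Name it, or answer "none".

Grove

Head-to-head results (21 friends):
Harvest vs Kiln: Harvest is ranked higher on 3+6+7 = 16 ballots, Kiln on 5. Harvest wins 16–5.
Harvest–Grove: Grove 12–9.
Kiln–Grove: Grove 14–7.
Only Grove has no losses; Grove is the Condorcet winner.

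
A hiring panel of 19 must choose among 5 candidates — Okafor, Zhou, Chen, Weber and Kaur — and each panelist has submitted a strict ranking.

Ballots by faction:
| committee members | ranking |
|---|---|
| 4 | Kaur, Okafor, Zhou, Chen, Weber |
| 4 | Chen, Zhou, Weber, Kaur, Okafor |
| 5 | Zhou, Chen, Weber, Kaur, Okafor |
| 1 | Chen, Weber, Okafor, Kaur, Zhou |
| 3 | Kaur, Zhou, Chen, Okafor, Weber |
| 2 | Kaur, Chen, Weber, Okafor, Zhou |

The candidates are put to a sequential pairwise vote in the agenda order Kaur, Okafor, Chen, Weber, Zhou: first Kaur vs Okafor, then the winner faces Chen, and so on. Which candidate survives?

Round 1: Kaur vs Okafor — 18–1, Kaur advances.
Round 2: Kaur vs Chen — 9–10, Chen advances.
Round 3: Chen vs Weber — 19–0, Chen advances.
Round 4: Chen vs Zhou — 7–12, Zhou advances.
Zhou survives the agenda.

Zhou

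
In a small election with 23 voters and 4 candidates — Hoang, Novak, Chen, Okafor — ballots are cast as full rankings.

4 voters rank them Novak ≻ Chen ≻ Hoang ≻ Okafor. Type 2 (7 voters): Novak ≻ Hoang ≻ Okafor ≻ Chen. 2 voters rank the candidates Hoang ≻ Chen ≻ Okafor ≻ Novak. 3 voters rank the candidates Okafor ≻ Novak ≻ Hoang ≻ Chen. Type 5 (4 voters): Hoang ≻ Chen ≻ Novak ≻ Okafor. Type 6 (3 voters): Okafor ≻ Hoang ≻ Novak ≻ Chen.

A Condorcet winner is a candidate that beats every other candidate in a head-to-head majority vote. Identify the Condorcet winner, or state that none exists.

Check each pair by majority over 23 ballots:
Hoang vs Novak: Novak, 14–9.
Hoang vs Chen: Hoang is ranked higher on 7+2+3+4+3 = 19 ballots, Chen on 4. Hoang wins 19–4.
Hoang–Okafor: Hoang 17–6.
Novak vs Chen: 4+7+3+3 = 17 for Novak, 6 for Chen — Novak by 17–6.
Novak vs Okafor: Novak wins 15–8.
Chen vs Okafor: Chen is ranked higher on 4+2+4 = 10 ballots, Okafor on 13. Okafor wins 13–10.
Novak beats each of Hoang, Chen, Okafor — Novak is the Condorcet winner.

Novak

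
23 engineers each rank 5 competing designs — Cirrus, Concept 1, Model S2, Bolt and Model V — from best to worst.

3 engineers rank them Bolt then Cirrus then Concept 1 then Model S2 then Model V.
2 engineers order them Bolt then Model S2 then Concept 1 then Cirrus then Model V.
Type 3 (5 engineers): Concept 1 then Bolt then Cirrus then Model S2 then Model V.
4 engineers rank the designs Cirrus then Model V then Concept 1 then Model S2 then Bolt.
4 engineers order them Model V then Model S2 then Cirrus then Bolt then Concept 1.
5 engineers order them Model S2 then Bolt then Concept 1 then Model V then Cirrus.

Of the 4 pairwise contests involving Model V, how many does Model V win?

Model V against each rival (23 engineers):
Model V vs Cirrus: Cirrus wins 14–9.
Model V vs Concept 1: Concept 1 wins 15–8.
Model V vs Model S2: Model S2, 15–8.
Model V vs Bolt: Model V preferred on 4+4 = 8 ballots; Bolt wins 15–8.
Model V beats no one; loses to Cirrus, Concept 1, Model S2, Bolt — 0 pairwise wins.

0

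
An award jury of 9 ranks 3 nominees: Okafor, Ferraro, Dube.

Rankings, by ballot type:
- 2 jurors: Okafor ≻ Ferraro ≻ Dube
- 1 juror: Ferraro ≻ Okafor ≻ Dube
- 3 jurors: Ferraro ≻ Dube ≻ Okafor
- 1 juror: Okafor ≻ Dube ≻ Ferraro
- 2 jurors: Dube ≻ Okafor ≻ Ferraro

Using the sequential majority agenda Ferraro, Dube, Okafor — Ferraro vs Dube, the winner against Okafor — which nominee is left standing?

Round 1: Ferraro vs Dube — 6–3, Ferraro advances.
Round 2: Ferraro vs Okafor — 4–5, Okafor advances.
The agenda winner is Okafor.

Okafor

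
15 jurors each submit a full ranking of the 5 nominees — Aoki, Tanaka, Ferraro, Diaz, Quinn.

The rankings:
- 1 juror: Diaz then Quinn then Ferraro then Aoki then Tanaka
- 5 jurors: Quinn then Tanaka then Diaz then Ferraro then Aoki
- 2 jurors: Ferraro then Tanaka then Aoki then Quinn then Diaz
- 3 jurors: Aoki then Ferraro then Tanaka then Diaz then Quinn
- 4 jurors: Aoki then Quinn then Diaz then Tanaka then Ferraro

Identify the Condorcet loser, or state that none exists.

none

Pairwise majorities:
Aoki vs Tanaka: Aoki wins 8–7.
Aoki vs Ferraro: Ferraro, 8–7.
Aoki vs Diaz: Aoki wins 9–6.
Aoki vs Quinn: Aoki is ranked higher on 2+3+4 = 9 ballots, Quinn on 6. Aoki wins 9–6.
Tanaka–Ferraro: Tanaka 9–6.
Tanaka vs Diaz: Tanaka wins 10–5.
Tanaka vs Quinn: 5 to 10, Quinn.
Ferraro vs Diaz: Ferraro preferred on 2+3 = 5 ballots; Diaz wins 10–5.
Ferraro vs Quinn: Quinn wins 10–5.
Diaz vs Quinn: Quinn wins 11–4.
No nominee is winless: Aoki beats Tanaka; Tanaka beats Ferraro; Ferraro beats Aoki; Diaz beats Ferraro; Quinn beats Tanaka. There is no Condorcet loser.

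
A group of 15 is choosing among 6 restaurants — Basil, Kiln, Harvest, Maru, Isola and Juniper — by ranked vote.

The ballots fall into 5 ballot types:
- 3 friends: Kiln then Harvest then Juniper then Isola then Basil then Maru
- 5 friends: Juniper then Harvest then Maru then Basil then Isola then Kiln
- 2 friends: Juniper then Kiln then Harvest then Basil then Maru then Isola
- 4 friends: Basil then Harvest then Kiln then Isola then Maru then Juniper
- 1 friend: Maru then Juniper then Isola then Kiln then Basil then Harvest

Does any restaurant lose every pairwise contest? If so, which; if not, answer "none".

Isola

Pairwise majorities:
Basil vs Kiln: Basil is ranked higher on 5+4 = 9 ballots, Kiln on 6. Basil wins 9–6.
Basil–Harvest: Harvest 10–5.
Basil vs Maru: Basil is ranked higher on 3+2+4 = 9 ballots, Maru on 6. Basil wins 9–6.
Basil vs Isola: Basil preferred on 5+2+4 = 11 ballots; Basil wins 11–4.
Basil vs Juniper: Basil is ranked higher on 4 ballots, Juniper on 11. Juniper wins 11–4.
Kiln vs Harvest: 3+2+1 = 6 for Kiln, 9 for Harvest — Harvest by 9–6.
Kiln vs Maru: Kiln wins 9–6.
Kiln vs Isola: Kiln, 9–6.
Kiln vs Juniper: Kiln is ranked higher on 3+4 = 7 ballots, Juniper on 8. Juniper wins 8–7.
Harvest vs Maru: Harvest wins 14–1.
Harvest vs Isola: 14 to 1, Harvest.
Harvest vs Juniper: Harvest preferred on 3+4 = 7 ballots; Juniper wins 8–7.
Maru vs Isola: Maru, 8–7.
Maru vs Juniper: Juniper, 10–5.
Isola vs Juniper: Juniper, 11–4.
Isola is beaten in every head-to-head and is the Condorcet loser.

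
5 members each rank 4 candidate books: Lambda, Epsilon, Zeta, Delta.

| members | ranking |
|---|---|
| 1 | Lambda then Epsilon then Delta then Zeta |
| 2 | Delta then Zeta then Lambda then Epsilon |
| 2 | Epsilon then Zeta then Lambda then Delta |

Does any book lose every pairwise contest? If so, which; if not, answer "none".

Pairwise majorities:
Lambda vs Epsilon: Lambda, 3–2.
Lambda vs Zeta: Zeta, 4–1.
Lambda vs Delta: Lambda wins 3–2.
Epsilon vs Zeta: Epsilon wins 3–2.
Epsilon vs Delta: Epsilon preferred on 1+2 = 3 ballots; Epsilon wins 3–2.
Zeta vs Delta: Zeta preferred on 2 ballots; Delta wins 3–2.
Each book has at least one pairwise win (Lambda beats Epsilon; Epsilon beats Zeta; Zeta beats Lambda; Delta beats Zeta) — no Condorcet loser.

none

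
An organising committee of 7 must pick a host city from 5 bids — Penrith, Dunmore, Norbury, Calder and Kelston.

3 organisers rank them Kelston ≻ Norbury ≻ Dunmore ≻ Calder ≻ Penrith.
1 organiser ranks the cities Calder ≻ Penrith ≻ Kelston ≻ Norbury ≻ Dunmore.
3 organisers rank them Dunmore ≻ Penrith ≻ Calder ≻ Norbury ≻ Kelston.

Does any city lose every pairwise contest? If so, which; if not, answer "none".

Pairwise majorities:
Penrith vs Dunmore: Penrith preferred on 1 ballot; Dunmore wins 6–1.
Penrith–Norbury: Penrith 4–3.
Penrith vs Calder: Calder, 4–3.
Penrith–Kelston: Penrith 4–3.
Dunmore vs Norbury: Norbury wins 4–3.
Dunmore vs Calder: Dunmore is ranked higher on 3+3 = 6 ballots, Calder on 1. Dunmore wins 6–1.
Dunmore vs Kelston: Kelston, 4–3.
Norbury vs Calder: Calder wins 4–3.
Norbury vs Kelston: Norbury is ranked higher on 3 ballots, Kelston on 4. Kelston wins 4–3.
Calder vs Kelston: Calder, 4–3.
Every city wins at least one matchup (Penrith beats Norbury; Dunmore beats Penrith; Norbury beats Dunmore; Calder beats Penrith; Kelston beats Dunmore), so there is no Condorcet loser.

none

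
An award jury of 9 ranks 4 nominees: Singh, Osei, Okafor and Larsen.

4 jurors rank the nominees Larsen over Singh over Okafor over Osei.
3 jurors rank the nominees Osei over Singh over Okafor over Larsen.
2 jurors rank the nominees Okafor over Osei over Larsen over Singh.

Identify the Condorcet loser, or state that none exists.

none

Pairwise majorities:
Singh–Osei: Osei 5–4.
Singh vs Okafor: 7 to 2, Singh.
Singh vs Larsen: Singh preferred on 3 ballots; Larsen wins 6–3.
Osei vs Okafor: Okafor wins 6–3.
Osei–Larsen: Osei 5–4.
Okafor–Larsen: Okafor 5–4.
Every nominee wins at least one matchup (Singh beats Okafor; Osei beats Singh; Okafor beats Osei; Larsen beats Singh), so there is no Condorcet loser.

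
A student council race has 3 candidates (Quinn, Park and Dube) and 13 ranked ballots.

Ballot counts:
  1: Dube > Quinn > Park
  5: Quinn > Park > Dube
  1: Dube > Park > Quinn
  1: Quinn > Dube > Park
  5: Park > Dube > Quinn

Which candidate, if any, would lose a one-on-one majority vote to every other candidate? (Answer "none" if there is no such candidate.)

none

Head-to-head results (13 voters):
Quinn vs Park: 7 to 6, Quinn.
Quinn vs Dube: Dube, 7–6.
Park vs Dube: 5+5 = 10 for Park, 3 for Dube — Park by 10–3.
Every candidate wins at least one matchup (Quinn beats Park; Park beats Dube; Dube beats Quinn), so there is no Condorcet loser.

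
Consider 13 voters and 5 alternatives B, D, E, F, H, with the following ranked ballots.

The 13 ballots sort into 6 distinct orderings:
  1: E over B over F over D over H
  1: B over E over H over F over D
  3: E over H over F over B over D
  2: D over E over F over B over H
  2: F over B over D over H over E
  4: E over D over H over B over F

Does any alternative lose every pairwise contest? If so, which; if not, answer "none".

Head-to-head results (13 voters):
B vs D: B is ranked higher on 1+1+3+2 = 7 ballots, D on 6. B wins 7–6.
B vs E: B preferred on 1+2 = 3 ballots; E wins 10–3.
B vs F: 6 to 7, F.
B vs H: 6 to 7, H.
D vs E: 2+2 = 4 for D, 9 for E — E by 9–4.
D vs F: F wins 7–6.
D vs H: D is ranked higher on 1+2+2+4 = 9 ballots, H on 4. D wins 9–4.
E vs F: E preferred on 1+1+3+2+4 = 11 ballots; E wins 11–2.
E–H: E 11–2.
F vs H: F preferred on 1+2+2 = 5 ballots; H wins 8–5.
Each alternative has at least one pairwise win (B beats D; D beats H; E beats B; F beats B; H beats B) — no Condorcet loser.

none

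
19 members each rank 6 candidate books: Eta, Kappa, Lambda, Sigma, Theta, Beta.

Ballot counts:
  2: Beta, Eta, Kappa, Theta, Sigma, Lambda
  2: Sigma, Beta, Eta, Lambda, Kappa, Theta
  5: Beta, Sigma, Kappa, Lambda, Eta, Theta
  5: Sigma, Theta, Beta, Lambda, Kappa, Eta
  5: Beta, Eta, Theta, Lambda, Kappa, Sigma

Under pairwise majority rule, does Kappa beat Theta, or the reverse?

Ballots ranking Kappa above Theta: 2 + 2 + 5 = 9.
Ballots ranking Theta above Kappa: 19 − 9 = 10.
Theta wins the head-to-head 10–9.

Theta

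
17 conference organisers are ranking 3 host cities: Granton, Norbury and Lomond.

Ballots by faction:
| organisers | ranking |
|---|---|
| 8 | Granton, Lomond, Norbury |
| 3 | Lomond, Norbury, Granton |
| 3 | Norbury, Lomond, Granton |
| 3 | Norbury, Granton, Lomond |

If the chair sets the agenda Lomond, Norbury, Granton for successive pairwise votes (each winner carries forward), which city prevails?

Round 1: Lomond vs Norbury — 11–6, Lomond advances.
Round 2: Lomond vs Granton — 6–11, Granton advances.
Granton survives the agenda.

Granton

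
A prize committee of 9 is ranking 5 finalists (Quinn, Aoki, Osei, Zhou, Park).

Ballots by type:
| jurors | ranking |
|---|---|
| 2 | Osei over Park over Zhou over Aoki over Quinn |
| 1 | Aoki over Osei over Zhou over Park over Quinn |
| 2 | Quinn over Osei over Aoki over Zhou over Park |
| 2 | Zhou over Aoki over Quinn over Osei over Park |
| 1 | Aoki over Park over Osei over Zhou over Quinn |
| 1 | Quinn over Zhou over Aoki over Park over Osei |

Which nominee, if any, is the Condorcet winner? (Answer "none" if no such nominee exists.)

Check each pair by majority over 9 ballots:
Quinn vs Aoki: Aoki, 6–3.
Quinn vs Osei: 5 to 4, Quinn.
Quinn vs Zhou: Zhou wins 6–3.
Quinn vs Park: Quinn preferred on 2+2+1 = 5 ballots; Quinn wins 5–4.
Aoki vs Osei: 5 to 4, Aoki.
Aoki vs Zhou: Zhou wins 5–4.
Aoki vs Park: 7 to 2, Aoki.
Osei vs Zhou: Osei, 6–3.
Osei vs Park: Osei, 7–2.
Zhou vs Park: Zhou, 6–3.
Each nominee drops at least one matchup (Quinn loses to Aoki; Aoki loses to Zhou; Osei loses to Quinn; Zhou loses to Osei; Park loses to Quinn); the cycle Quinn → Osei → Zhou → Quinn rules out a Condorcet winner.

none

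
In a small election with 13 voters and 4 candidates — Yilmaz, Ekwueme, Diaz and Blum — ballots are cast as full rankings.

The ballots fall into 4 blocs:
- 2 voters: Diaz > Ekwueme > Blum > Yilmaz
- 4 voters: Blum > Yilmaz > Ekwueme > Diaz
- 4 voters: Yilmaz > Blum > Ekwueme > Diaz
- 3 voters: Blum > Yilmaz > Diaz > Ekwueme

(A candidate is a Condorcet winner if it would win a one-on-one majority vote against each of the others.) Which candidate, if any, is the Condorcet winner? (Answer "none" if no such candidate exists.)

Pairwise majorities:
Yilmaz vs Ekwueme: Yilmaz wins 11–2.
Yilmaz vs Diaz: Yilmaz wins 11–2.
Yilmaz–Blum: Blum 9–4.
Ekwueme vs Diaz: Ekwueme wins 8–5.
Ekwueme–Blum: Blum 11–2.
Diaz vs Blum: Blum, 11–2.
Only Blum has no losses; Blum is the Condorcet winner.

Blum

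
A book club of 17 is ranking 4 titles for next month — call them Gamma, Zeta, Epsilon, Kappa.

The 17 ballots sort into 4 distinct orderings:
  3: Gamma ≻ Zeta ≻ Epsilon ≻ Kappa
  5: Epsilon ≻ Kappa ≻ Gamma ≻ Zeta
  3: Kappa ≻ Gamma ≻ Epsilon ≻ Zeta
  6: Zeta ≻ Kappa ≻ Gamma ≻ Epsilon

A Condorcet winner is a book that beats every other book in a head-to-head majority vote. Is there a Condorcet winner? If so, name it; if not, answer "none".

none

Head-to-head results (17 members):
Gamma vs Zeta: Gamma preferred on 3+5+3 = 11 ballots; Gamma wins 11–6.
Gamma–Epsilon: Gamma 12–5.
Gamma vs Kappa: Kappa, 14–3.
Zeta vs Epsilon: 9 to 8, Zeta.
Zeta vs Kappa: Zeta, 9–8.
Epsilon–Kappa: Kappa 9–8.
Every book loses at least once (Gamma loses to Kappa; Zeta loses to Gamma; Epsilon loses to Gamma; Kappa loses to Zeta). The majority relation contains the cycle Gamma → Zeta → Kappa → Gamma, so there is no Condorcet winner.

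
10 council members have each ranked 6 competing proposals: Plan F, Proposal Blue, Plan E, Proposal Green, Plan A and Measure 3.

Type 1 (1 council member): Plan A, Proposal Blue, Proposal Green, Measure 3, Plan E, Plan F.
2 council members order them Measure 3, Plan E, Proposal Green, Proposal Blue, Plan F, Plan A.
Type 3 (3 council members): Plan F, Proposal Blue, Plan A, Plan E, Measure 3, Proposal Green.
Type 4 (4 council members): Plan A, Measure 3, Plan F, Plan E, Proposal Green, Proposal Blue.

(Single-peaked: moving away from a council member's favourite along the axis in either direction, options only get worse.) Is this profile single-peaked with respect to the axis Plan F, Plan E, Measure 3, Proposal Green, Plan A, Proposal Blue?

Axis positions: Plan F=1, Plan E=2, Measure 3=3, Proposal Green=4, Plan A=5, Proposal Blue=6.
Type 1 (peak Plan A at position 5): ranking walks positions 5-6-4-3-2-1, expanding outward from the peak — single-peaked.
Type 2: ranking walks positions 3-2-4-6-1-5; Proposal Blue is ranked above Plan A even though Plan A lies between Proposal Blue and the peak Measure 3 on the axis — preferences dip and rise again. Not single-peaked.
Type 3: ranking walks positions 1-6-5-2-3-4; Proposal Blue is ranked above Plan E even though Plan E lies between Proposal Blue and the peak Plan F on the axis — preferences dip and rise again. Not single-peaked.
Type 4: ranking walks positions 5-3-1-2-4-6; Measure 3 is ranked above Proposal Green even though Proposal Green lies between Measure 3 and the peak Plan A on the axis — preferences dip and rise again. Not single-peaked.
Type 2 violates single-peakedness, so the profile is not single-peaked on this axis.

no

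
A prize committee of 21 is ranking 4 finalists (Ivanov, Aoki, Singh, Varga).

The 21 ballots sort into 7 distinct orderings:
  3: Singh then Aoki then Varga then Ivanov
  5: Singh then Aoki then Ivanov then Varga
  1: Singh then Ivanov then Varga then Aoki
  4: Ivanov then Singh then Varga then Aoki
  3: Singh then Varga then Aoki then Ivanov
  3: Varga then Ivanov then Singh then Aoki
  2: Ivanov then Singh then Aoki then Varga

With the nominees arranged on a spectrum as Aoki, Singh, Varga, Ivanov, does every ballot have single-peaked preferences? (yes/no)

no

Axis positions: Aoki=1, Singh=2, Varga=3, Ivanov=4.
Faction 1 (peak Singh at position 2): ranking walks positions 2-1-3-4, expanding outward from the peak — single-peaked.
Faction 2: ranking walks positions 2-1-4-3; Ivanov is ranked above Varga even though Varga lies between Ivanov and the peak Singh on the axis — preferences dip and rise again. Not single-peaked.
Faction 3: ranking walks positions 2-4-3-1; Ivanov is ranked above Varga even though Varga lies between Ivanov and the peak Singh on the axis — preferences dip and rise again. Not single-peaked.
Faction 4: ranking walks positions 4-2-3-1; Singh is ranked above Varga even though Varga lies between Singh and the peak Ivanov on the axis — preferences dip and rise again. Not single-peaked.
Faction 5 (peak Singh at position 2): ranking walks positions 2-3-1-4, expanding outward from the peak — single-peaked.
Faction 6 (peak Varga at position 3): ranking walks positions 3-4-2-1, expanding outward from the peak — single-peaked.
Faction 7: ranking walks positions 4-2-1-3; Singh is ranked above Varga even though Varga lies between Singh and the peak Ivanov on the axis — preferences dip and rise again. Not single-peaked.
Faction 2 violates single-peakedness, so the profile is not single-peaked on this axis.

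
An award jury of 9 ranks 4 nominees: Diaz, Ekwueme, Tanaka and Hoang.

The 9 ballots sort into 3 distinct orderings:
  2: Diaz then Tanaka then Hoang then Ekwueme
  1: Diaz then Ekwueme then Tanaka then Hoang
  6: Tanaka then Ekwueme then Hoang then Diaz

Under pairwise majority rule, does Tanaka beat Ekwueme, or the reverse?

Ballots ranking Tanaka above Ekwueme: 2 + 6 = 8.
Ballots ranking Ekwueme above Tanaka: 9 − 8 = 1.
Tanaka wins the head-to-head 8–1.

Tanaka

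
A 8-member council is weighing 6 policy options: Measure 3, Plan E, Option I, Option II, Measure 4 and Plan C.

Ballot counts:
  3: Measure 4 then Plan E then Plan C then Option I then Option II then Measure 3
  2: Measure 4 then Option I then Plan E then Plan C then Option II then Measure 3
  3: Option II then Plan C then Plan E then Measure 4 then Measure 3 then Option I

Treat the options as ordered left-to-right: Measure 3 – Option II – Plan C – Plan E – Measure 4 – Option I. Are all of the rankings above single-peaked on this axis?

yes

Axis positions: Measure 3=1, Option II=2, Plan C=3, Plan E=4, Measure 4=5, Option I=6.
Faction 1 (peak Measure 4 at position 5): ranking walks positions 5-4-3-6-2-1, expanding outward from the peak — single-peaked.
Faction 2 (peak Measure 4 at position 5): ranking walks positions 5-6-4-3-2-1, expanding outward from the peak — single-peaked.
Faction 3 (peak Option II at position 2): ranking walks positions 2-3-4-5-1-6, expanding outward from the peak — single-peaked.
Every ranking is single-peaked on this axis.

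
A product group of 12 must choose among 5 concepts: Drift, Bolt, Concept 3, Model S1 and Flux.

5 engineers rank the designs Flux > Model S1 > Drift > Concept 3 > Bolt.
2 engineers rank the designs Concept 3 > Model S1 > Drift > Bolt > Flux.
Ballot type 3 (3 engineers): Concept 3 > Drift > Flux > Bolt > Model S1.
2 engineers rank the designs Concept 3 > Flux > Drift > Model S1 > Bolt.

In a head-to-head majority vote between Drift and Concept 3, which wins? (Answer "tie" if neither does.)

Concept 3

Ballots ranking Drift above Concept 3: 5.
Ballots ranking Concept 3 above Drift: 12 − 5 = 7.
Concept 3 wins the head-to-head 7–5.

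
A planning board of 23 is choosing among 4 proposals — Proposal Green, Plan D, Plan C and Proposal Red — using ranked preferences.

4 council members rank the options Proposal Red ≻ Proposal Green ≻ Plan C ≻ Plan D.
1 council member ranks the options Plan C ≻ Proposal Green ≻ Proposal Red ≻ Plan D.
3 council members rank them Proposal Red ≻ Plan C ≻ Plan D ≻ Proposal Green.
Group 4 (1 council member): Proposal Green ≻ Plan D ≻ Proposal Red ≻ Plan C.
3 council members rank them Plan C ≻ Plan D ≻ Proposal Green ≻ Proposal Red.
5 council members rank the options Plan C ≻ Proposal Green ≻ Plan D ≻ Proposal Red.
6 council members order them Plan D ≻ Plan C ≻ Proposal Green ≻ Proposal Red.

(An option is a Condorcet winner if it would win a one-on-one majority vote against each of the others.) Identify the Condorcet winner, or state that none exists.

Check each pair by majority over 23 ballots:
Proposal Green vs Plan D: Plan D wins 12–11.
Proposal Green vs Plan C: Plan C wins 18–5.
Proposal Green vs Proposal Red: Proposal Green, 16–7.
Plan D vs Plan C: 7 to 16, Plan C.
Plan D vs Proposal Red: Plan D is ranked higher on 1+3+5+6 = 15 ballots, Proposal Red on 8. Plan D wins 15–8.
Plan C–Proposal Red: Plan C 15–8.
Plan C defeats every rival head-to-head and is the Condorcet winner.

Plan C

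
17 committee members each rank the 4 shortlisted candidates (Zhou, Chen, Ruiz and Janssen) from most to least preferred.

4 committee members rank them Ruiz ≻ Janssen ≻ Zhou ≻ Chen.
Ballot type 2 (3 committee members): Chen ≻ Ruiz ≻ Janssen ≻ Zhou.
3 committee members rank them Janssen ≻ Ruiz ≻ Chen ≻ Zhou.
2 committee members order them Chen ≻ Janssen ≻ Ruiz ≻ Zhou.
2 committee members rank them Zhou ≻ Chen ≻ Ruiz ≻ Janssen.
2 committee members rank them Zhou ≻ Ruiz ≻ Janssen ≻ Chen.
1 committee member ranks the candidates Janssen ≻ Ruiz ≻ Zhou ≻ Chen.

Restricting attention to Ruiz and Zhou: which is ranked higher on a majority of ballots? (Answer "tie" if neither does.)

Ballots ranking Ruiz above Zhou: 4 + 3 + 3 + 2 + 1 = 13.
Ballots ranking Zhou above Ruiz: 17 − 13 = 4.
Ruiz wins the head-to-head 13–4.

Ruiz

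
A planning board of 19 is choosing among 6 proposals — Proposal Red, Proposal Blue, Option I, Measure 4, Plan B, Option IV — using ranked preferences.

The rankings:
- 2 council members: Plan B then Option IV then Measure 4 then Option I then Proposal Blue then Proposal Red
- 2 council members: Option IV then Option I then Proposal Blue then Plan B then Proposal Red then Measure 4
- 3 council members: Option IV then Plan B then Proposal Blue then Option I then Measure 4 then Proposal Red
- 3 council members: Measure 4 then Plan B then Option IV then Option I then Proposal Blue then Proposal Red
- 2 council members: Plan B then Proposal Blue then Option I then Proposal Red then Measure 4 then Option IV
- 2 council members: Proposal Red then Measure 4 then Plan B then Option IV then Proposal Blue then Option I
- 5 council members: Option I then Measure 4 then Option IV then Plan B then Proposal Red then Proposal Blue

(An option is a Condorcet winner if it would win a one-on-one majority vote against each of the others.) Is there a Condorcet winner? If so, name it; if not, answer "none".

Head-to-head results (19 council members):
Proposal Red–Proposal Blue: Proposal Blue 12–7.
Proposal Red–Option I: Option I 17–2.
Proposal Red–Measure 4: Measure 4 13–6.
Proposal Red–Plan B: Plan B 17–2.
Proposal Red vs Option IV: Option IV wins 15–4.
Proposal Blue–Option I: Option I 12–7.
Proposal Blue–Measure 4: Measure 4 12–7.
Proposal Blue vs Plan B: Plan B, 17–2.
Proposal Blue vs Option IV: Option IV, 17–2.
Option I–Measure 4: Option I 12–7.
Option I–Plan B: Plan B 12–7.
Option I vs Option IV: Option IV wins 12–7.
Measure 4 vs Plan B: Measure 4 wins 10–9.
Measure 4 vs Option IV: Measure 4, 12–7.
Plan B vs Option IV: Option IV wins 10–9.
No option is unbeaten: Proposal Red loses to Proposal Blue; Proposal Blue loses to Option I; Option I loses to Plan B; Measure 4 loses to Option I; Plan B loses to Measure 4; Option IV loses to Measure 4. In particular Option I > Measure 4 > Plan B > Option I is a majority cycle — no Condorcet winner exists.

none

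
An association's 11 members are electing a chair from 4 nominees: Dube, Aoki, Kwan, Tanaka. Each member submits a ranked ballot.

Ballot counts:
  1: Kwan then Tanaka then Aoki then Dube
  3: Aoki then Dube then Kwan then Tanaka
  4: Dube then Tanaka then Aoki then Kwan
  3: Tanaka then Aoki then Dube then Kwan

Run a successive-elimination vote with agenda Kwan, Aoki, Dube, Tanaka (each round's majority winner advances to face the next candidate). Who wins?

Round 1: Kwan vs Aoki — 1–10, Aoki advances.
Round 2: Aoki vs Dube — 7–4, Aoki advances.
Round 3: Aoki vs Tanaka — 3–8, Tanaka advances.
Tanaka survives the agenda.

Tanaka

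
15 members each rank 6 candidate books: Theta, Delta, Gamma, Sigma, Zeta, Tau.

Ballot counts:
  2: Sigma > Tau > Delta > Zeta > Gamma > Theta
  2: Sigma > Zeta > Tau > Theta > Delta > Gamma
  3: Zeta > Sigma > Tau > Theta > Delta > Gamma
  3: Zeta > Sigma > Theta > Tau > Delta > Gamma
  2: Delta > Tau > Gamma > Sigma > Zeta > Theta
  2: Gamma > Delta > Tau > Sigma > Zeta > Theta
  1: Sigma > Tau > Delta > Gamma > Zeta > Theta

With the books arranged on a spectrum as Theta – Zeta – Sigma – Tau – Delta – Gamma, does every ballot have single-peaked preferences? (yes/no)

yes

Axis positions: Theta=1, Zeta=2, Sigma=3, Tau=4, Delta=5, Gamma=6.
Type 1 (peak Sigma at position 3): ranking walks positions 3-4-5-2-6-1, expanding outward from the peak — single-peaked.
Type 2 (peak Sigma at position 3): ranking walks positions 3-2-4-1-5-6, expanding outward from the peak — single-peaked.
Type 3 (peak Zeta at position 2): ranking walks positions 2-3-4-1-5-6, expanding outward from the peak — single-peaked.
Type 4 (peak Zeta at position 2): ranking walks positions 2-3-1-4-5-6, expanding outward from the peak — single-peaked.
Type 5 (peak Delta at position 5): ranking walks positions 5-4-6-3-2-1, expanding outward from the peak — single-peaked.
Type 6 (peak Gamma at position 6): ranking walks positions 6-5-4-3-2-1, expanding outward from the peak — single-peaked.
Type 7 (peak Sigma at position 3): ranking walks positions 3-4-5-6-2-1, expanding outward from the peak — single-peaked.
Every ranking is single-peaked on this axis.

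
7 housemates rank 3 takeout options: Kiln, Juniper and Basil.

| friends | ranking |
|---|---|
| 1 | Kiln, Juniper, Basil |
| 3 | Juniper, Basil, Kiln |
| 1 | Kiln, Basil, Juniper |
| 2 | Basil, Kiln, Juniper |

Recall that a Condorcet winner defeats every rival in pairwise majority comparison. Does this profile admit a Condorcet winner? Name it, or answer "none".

Check each pair by majority over 7 ballots:
Kiln–Juniper: Kiln 4–3.
Kiln vs Basil: Kiln preferred on 1+1 = 2 ballots; Basil wins 5–2.
Juniper vs Basil: 4 to 3, Juniper.
No restaurant is unbeaten: Kiln loses to Basil; Juniper loses to Kiln; Basil loses to Juniper. In particular Kiln > Juniper > Basil > Kiln is a majority cycle — no Condorcet winner exists.

none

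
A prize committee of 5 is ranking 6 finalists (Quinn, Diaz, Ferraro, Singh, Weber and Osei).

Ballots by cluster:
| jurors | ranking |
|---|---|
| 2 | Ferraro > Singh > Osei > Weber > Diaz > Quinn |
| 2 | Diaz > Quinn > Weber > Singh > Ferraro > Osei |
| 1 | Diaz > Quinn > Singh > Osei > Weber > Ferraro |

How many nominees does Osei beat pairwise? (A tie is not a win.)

Osei against each rival (5 jurors):
Osei vs Quinn: Osei is ranked higher on 2 ballots, Quinn on 3. Quinn wins 3–2.
Osei vs Diaz: Diaz wins 3–2.
Osei vs Ferraro: Osei preferred on 1 ballot; Ferraro wins 4–1.
Osei–Singh: Singh 5–0.
Osei vs Weber: Osei, 3–2.
Osei beats Weber; loses to Quinn, Diaz, Ferraro, Singh — 1 pairwise win.

1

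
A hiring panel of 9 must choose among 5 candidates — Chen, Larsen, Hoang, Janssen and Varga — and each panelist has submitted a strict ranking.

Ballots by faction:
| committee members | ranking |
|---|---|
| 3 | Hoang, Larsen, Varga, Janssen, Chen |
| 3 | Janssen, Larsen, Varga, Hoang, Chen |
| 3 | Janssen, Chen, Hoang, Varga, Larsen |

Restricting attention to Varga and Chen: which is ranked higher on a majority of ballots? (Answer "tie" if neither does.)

Ballots ranking Varga above Chen: 3 + 3 = 6.
Ballots ranking Chen above Varga: 9 − 6 = 3.
Varga wins the head-to-head 6–3.

Varga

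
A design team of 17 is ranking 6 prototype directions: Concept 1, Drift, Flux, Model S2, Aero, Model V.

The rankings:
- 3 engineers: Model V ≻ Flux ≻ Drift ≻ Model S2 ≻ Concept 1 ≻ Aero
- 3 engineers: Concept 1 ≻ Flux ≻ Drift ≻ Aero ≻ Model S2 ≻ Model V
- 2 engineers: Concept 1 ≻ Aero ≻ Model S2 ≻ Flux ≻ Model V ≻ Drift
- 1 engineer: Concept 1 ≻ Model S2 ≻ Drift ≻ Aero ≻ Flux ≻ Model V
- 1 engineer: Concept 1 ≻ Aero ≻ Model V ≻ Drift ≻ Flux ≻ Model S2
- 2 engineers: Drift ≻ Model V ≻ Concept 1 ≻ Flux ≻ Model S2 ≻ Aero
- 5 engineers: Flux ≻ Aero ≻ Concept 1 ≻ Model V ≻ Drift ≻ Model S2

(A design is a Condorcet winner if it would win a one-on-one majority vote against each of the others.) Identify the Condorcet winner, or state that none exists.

Head-to-head results (17 engineers):
Concept 1–Drift: Concept 1 12–5.
Concept 1 vs Flux: 9 to 8, Concept 1.
Concept 1 vs Model S2: Concept 1 wins 14–3.
Concept 1 vs Aero: Concept 1, 12–5.
Concept 1 vs Model V: Concept 1 preferred on 3+2+1+1+5 = 12 ballots; Concept 1 wins 12–5.
Drift–Flux: Flux 13–4.
Drift vs Model S2: Drift wins 14–3.
Drift vs Aero: Drift preferred on 3+3+1+2 = 9 ballots; Drift wins 9–8.
Drift vs Model V: Model V, 11–6.
Flux vs Model S2: Flux, 14–3.
Flux vs Aero: Flux wins 13–4.
Flux vs Model V: 11 to 6, Flux.
Model S2 vs Aero: Aero wins 11–6.
Model S2–Model V: Model V 11–6.
Aero vs Model V: Aero, 12–5.
Concept 1 defeats every rival head-to-head and is the Condorcet winner.

Concept 1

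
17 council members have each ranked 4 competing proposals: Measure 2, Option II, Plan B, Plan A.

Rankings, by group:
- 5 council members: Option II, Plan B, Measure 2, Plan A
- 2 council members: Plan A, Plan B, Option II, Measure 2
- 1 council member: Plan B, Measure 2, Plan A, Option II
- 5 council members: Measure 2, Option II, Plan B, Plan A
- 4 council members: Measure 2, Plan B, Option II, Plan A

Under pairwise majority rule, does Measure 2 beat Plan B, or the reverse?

Ballots ranking Measure 2 above Plan B: 5 + 4 = 9.
Ballots ranking Plan B above Measure 2: 17 − 9 = 8.
Measure 2 wins the head-to-head 9–8.

Measure 2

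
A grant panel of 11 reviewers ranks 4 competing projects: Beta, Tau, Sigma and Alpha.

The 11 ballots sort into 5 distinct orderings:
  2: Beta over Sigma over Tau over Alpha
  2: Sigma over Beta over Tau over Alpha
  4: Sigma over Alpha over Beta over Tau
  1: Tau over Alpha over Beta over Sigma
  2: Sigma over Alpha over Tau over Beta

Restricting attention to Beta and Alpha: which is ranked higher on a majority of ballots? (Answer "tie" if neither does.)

Alpha

Ballots ranking Beta above Alpha: 2 + 2 = 4.
Ballots ranking Alpha above Beta: 11 − 4 = 7.
Alpha wins the head-to-head 7–4.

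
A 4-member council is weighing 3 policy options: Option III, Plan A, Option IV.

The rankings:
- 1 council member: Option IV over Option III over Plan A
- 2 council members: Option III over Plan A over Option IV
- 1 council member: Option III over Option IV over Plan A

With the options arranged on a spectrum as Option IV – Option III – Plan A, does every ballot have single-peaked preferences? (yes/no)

Axis positions: Option IV=1, Option III=2, Plan A=3.
Type 1 (peak Option IV at position 1): ranking walks positions 1-2-3, expanding outward from the peak — single-peaked.
Type 2 (peak Option III at position 2): ranking walks positions 2-3-1, expanding outward from the peak — single-peaked.
Type 3 (peak Option III at position 2): ranking walks positions 2-1-3, expanding outward from the peak — single-peaked.
Every ranking is single-peaked on this axis.

yes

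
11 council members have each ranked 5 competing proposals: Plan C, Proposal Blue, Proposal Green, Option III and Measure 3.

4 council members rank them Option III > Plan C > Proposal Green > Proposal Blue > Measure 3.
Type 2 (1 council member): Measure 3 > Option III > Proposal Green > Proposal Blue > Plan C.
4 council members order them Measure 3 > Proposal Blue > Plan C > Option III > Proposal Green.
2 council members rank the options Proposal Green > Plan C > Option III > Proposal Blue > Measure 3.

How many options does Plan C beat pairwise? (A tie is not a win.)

Plan C against each rival (11 council members):
Plan C vs Proposal Blue: Plan C is ranked higher on 4+2 = 6 ballots, Proposal Blue on 5. Plan C wins 6–5.
Plan C–Proposal Green: Plan C 8–3.
Plan C vs Option III: Plan C preferred on 4+2 = 6 ballots; Plan C wins 6–5.
Plan C vs Measure 3: Plan C preferred on 4+2 = 6 ballots; Plan C wins 6–5.
Plan C beats Proposal Blue, Proposal Green, Option III, Measure 3 — 4 pairwise wins.

4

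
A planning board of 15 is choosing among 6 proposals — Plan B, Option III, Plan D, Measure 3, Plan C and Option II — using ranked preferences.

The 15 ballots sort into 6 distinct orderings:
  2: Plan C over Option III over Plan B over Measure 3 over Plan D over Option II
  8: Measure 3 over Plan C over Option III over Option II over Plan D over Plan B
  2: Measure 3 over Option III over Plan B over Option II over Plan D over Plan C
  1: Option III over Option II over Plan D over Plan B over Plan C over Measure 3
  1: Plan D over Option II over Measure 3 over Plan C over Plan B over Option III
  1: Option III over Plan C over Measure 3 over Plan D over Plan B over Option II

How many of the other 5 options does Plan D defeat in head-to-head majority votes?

Plan D against each rival (15 council members):
Plan D vs Plan B: Plan D is ranked higher on 8+1+1+1 = 11 ballots, Plan B on 4. Plan D wins 11–4.
Plan D vs Option III: Plan D preferred on 1 ballot; Option III wins 14–1.
Plan D vs Measure 3: Measure 3 wins 13–2.
Plan D vs Plan C: Plan C wins 11–4.
Plan D vs Option II: Option II, 11–4.
Plan D beats Plan B; loses to Option III, Measure 3, Plan C, Option II — 1 pairwise win.

1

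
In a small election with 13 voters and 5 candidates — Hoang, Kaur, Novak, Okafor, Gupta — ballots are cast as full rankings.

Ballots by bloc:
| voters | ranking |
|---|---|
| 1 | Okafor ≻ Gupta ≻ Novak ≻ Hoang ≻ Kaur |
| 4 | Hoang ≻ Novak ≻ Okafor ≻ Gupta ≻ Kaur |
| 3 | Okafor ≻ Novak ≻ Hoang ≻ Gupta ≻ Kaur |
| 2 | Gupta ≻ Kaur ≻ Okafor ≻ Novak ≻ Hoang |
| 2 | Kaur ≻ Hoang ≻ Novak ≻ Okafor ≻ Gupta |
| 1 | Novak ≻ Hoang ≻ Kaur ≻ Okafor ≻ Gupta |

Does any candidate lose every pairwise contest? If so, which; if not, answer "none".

Pairwise majorities:
Hoang vs Kaur: 9 to 4, Hoang.
Hoang vs Novak: Hoang is ranked higher on 4+2 = 6 ballots, Novak on 7. Novak wins 7–6.
Hoang vs Okafor: Hoang wins 7–6.
Hoang vs Gupta: 4+3+2+1 = 10 for Hoang, 3 for Gupta — Hoang by 10–3.
Kaur vs Novak: Novak, 9–4.
Kaur vs Okafor: Okafor wins 8–5.
Kaur vs Gupta: Kaur is ranked higher on 2+1 = 3 ballots, Gupta on 10. Gupta wins 10–3.
Novak vs Okafor: Novak wins 7–6.
Novak vs Gupta: Novak, 10–3.
Okafor vs Gupta: 1+4+3+2+1 = 11 for Okafor, 2 for Gupta — Okafor by 11–2.
Only Kaur has no wins; Kaur is the Condorcet loser.

Kaur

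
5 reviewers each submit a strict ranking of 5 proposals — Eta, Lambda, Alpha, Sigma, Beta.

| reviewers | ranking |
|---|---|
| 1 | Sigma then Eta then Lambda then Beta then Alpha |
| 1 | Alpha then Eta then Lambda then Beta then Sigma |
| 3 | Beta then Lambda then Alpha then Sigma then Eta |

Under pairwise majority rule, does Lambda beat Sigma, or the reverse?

Lambda

Ballots ranking Lambda above Sigma: 1 + 3 = 4.
Ballots ranking Sigma above Lambda: 5 − 4 = 1.
Lambda wins the head-to-head 4–1.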